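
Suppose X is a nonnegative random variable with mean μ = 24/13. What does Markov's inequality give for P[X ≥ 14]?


μ = E[X] = 24/13, a = 14.
Markov: P[X ≥ 14] ≤ μ/a = (24/13)/14 = 12/91.
Numerically: ≈ 0.1319.
(Since a = 14 > μ = 1.8462, the bound 12/91 is < 1 and informative.)

P[X ≥ 14] ≤ 12/91 ≈ 0.1319.


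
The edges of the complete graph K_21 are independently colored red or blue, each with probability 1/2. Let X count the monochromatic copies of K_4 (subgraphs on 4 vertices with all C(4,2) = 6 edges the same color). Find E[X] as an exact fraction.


Let X = Σ_S X_S over the C(21, 4) = 5985 subsets S of size 4, where X_S = 1 if the K_4 on S is monochromatic.
For a fixed S, the K_4 on S has C(4, 2) = 6 edges. P[all 6 edges red] = (1/2)^6, and likewise for blue, so P[monochromatic] = 2·(1/2)^6 = 2^{1 − 6} = 1/32.
By linearity: E[X] = C(21, 4) · 2^{1 − 6} = 5985 · 1/32 = 5985/32.
Numerically: E[X] ≈ 187.0312.

E[X] = C(21,4)·2^(1−C(4,2)) = 5985/32 ≈ 187.0312.


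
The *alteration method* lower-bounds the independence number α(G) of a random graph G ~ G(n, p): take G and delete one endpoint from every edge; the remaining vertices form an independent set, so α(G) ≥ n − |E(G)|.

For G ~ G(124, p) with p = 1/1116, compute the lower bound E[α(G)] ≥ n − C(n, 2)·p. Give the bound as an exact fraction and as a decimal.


E[|E(G)|] = C(124, 2)·p = 7626 · (1/1116) = 41/6.
E[α(G)] ≥ n − E[|E(G)|] = 124 − 41/6 = 703/6.
Numerically: ≈ 117.16667.
(This is only a lower bound; the true E[α(G)] may be larger.)

E[α(G)] ≥ 703/6 ≈ 117.16667.


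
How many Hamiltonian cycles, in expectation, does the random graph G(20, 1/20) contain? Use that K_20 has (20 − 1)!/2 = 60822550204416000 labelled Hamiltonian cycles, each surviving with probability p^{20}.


K_20 has (20 − 1)!/2 = 60822550204416000 labelled Hamiltonian cycles.
For each such Hamiltonian cycle H, let X_H = 1 if all 20 edges of H are present in G. Then P[X_H = 1] = p^{20} = (1/20)^{20} = 1/104857600000000000000000000.
Summing the indicators: E[X] = Σ_H E[X_H] = 60822550204416000 · p^{20} = 60822550204416000 · 1/104857600000000000000000000 = 14849255421/25600000000000000000.
Numerically: E[X] ≈ 5.8e-10.

E[X] = 60822550204416000 · (1/20)^{20} = 14849255421/25600000000000000000 ≈ 5.8e-10.


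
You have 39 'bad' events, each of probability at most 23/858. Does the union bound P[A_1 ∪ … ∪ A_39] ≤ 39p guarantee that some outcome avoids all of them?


Union bound: P[∪_{i=1}^{39} A_i] ≤ Σ_i P[A_i] ≤ 39·p = 39·(23/858) = 23/22.
Numerically: 23/22 ≈ 1.045455.
Is 23/22 < 1? NO.
Since the bound 23/22 is ≥ 1, the union bound is uninformative here; it does NOT by itself certify existence.

39·p = 23/22 ≈ 1.045455; existence NOT certified by the union bound.


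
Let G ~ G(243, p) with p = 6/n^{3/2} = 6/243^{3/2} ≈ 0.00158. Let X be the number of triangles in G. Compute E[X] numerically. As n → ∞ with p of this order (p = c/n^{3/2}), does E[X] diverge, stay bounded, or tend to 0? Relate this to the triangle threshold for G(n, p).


Number of potential triangles: C(243, 3) = 2362041.
Each occurs with probability p³ ≈ (0.00158)³ ≈ 3.97398e-09.
By linearity: E[X] = C(243, 3)·p³ ≈ 2362041 · 3.97398e-09 ≈ 0.009.
Since α = 3/2 > 1, p = c/n^{3/2} = o(1/n) is below the triangle threshold p ~ 1/n. Asymptotically E[X] ~ (c³/6)·n^{3(1−α)} = (6³/6)·n^{-1.5} → 0, so by Markov's inequality G has no triangles w.h.p.

E[X] ≈ 0.009; in regime p = Θ(1/n^{3/2}) E[X] tends to 0 (below the triangle threshold p ~ 1/n).


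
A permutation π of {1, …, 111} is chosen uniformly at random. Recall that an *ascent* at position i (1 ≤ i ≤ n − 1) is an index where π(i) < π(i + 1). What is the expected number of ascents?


Write X = Σ X_I over i = 1, …, 110, with X_I the indicator of one ascent.
There are 110 indicators.
For each fixed i, the pair (π(i), π(i+1)) is a uniformly random ordered pair of distinct values from {1, …, 111}; by symmetry P[π(i) < π(i+1)] = 1/2.
By linearity: E[X] = 110 · (1/2) = (111 − 1) · (1/2) = 55 ≈ 55.000.

E[X] = 55 = 55.000.


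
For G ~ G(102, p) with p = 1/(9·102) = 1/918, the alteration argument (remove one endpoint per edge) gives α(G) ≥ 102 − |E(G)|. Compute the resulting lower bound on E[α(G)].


E[|E(G)|] = C(102, 2)·p = 5151 · (1/918) = 101/18.
E[α(G)] ≥ n − E[|E(G)|] = 102 − 101/18 = 1735/18.
Numerically: ≈ 96.388889.
(This is only a lower bound; the true E[α(G)] may be larger.)

E[α(G)] ≥ 1735/18 ≈ 96.388889.


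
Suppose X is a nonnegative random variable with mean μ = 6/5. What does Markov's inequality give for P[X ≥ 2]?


μ = E[X] = 6/5, a = 2.
Markov: P[X ≥ 2] ≤ μ/a = (6/5)/2 = 3/5.
Numerically: ≈ 0.60000.
(Since a = 2 > μ = 1.20000, the bound 3/5 is < 1 and informative.)

P[X ≥ 2] ≤ 3/5 ≈ 0.60000.


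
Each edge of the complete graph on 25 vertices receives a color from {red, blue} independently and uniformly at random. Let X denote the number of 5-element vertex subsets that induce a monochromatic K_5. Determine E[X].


Let X = Σ_S X_S over the C(25, 5) = 53130 subsets S of size 5, where X_S = 1 if the K_5 on S is monochromatic.
For a fixed S, the K_5 on S has C(5, 2) = 10 edges. P[all 10 edges red] = (1/2)^10, and likewise for blue, so P[monochromatic] = 2·(1/2)^10 = 2^{1 − 10} = 1/512.
By linearity: E[X] = C(25, 5) · 2^{1 − 10} = 53130 · 1/512 = 26565/256.
Numerically: E[X] ≈ 103.7695.

E[X] = C(25,5)·2^(1−C(5,2)) = 26565/256 ≈ 103.7695.


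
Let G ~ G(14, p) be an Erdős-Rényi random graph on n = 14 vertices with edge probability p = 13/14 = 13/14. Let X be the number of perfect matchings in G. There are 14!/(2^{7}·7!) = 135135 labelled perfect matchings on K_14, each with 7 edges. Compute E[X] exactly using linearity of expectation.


K_14 has 14!/(2^{7}·7!) = 135135 labelled perfect matchings.
For each such perfect matching H, let X_H = 1 if all 7 edges of H are present in G. Then P[X_H = 1] = p^{7} = (13/14)^{7} = 62748517/105413504.
Summing the indicators: E[X] = Σ_H E[X_H] = 135135 · p^{7} = 135135 · 62748517/105413504 = 1211360120685/15059072.
Numerically: E[X] ≈ 8.044e+04.

E[X] = 135135 · (13/14)^{7} = 1211360120685/15059072 ≈ 8.044e+04.


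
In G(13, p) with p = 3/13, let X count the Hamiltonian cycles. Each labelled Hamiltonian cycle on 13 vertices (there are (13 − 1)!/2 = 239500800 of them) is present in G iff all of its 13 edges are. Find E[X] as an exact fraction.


K_13 has (13 − 1)!/2 = 239500800 labelled Hamiltonian cycles.
For each such Hamiltonian cycle H, let X_H = 1 if all 13 edges of H are present in G. Then P[X_H = 1] = p^{13} = (3/13)^{13} = 1594323/302875106592253.
Summing the indicators: E[X] = Σ_H E[X_H] = 239500800 · p^{13} = 239500800 · 1594323/302875106592253 = 381841633958400/302875106592253.
Numerically: E[X] ≈ 1.261.

E[X] = 239500800 · (3/13)^{13} = 381841633958400/302875106592253 ≈ 1.261.


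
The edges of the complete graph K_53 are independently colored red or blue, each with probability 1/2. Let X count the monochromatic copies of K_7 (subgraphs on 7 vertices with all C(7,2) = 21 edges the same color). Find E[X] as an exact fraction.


Let X = Σ_S X_S over the C(53, 7) = 154143080 subsets S of size 7, where X_S = 1 if the K_7 on S is monochromatic.
For a fixed S, the K_7 on S has C(7, 2) = 21 edges. P[all 21 edges red] = (1/2)^21, and likewise for blue, so P[monochromatic] = 2·(1/2)^21 = 2^{1 − 21} = 1/1048576.
Summing: E[X] = C(53, 7) · 2^{1 − 21} = 154143080 · 1/1048576 = 19267885/131072.
Numerically: E[X] ≈ 147.00230.

E[X] = C(53,7)·2^(1−C(7,2)) = 19267885/131072 ≈ 147.00230.


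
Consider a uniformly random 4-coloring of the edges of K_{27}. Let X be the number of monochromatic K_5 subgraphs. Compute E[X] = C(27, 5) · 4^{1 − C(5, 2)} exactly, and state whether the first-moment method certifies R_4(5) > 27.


E[X] = C(27, 5) · 4^{1 − 10} = 80730 · 4^{−9} = 80730/262144.
As a reduced fraction: E[X] = 40365/131072 ≈ 0.308.
Is E[X] < 1? YES.
Since E[X] < 1, there exists a 4-coloring of K_{27} with no monochromatic K_5; hence R_4(5) > 27.

E[X] = 40365/131072 ≈ 0.308; E[X] < 1, so R_4(5) > 27.


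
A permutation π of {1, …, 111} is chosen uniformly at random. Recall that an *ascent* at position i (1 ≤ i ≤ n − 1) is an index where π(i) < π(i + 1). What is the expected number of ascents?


Write X = Σ X_I over i = 1, …, 110, with X_I the indicator of one ascent.
There are 110 indicators.
For each fixed i, the pair (π(i), π(i+1)) is a uniformly random ordered pair of distinct values from {1, …, 111}; by symmetry P[π(i) < π(i+1)] = 1/2.
By linearity: E[X] = 110 · (1/2) = (111 − 1) · (1/2) = 55 ≈ 55.0000.

E[X] = 55 = 55.0000.


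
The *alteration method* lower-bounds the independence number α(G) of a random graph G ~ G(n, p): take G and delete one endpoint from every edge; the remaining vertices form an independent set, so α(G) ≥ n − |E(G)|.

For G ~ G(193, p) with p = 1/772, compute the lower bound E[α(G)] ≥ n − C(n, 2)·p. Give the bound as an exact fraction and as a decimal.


E[|E(G)|] = C(193, 2)·p = 18528 · (1/772) = 24.
E[α(G)] ≥ n − E[|E(G)|] = 193 − 24 = 169.
Numerically: ≈ 169.0000.
(This is only a lower bound; the true E[α(G)] may be larger.)

E[α(G)] ≥ 169 ≈ 169.0000.


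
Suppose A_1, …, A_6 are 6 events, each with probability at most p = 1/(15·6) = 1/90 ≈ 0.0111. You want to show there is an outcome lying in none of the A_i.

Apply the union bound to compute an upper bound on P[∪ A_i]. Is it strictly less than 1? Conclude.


Union bound: P[∪_{i=1}^{6} A_i] ≤ Σ_i P[A_i] ≤ 6·p = 6·(1/90) = 1/15.
Numerically: 1/15 ≈ 0.0667.
Is 1/15 < 1? YES.
Since P[∪ A_i] ≤ 1/15 < 1, the complement has P[∩ A_i^c] ≥ 1 − 1/15 = 14/15 > 0, so some outcome avoids every A_i.

6·p = 1/15 ≈ 0.0667; existence CERTIFIED by the union bound.


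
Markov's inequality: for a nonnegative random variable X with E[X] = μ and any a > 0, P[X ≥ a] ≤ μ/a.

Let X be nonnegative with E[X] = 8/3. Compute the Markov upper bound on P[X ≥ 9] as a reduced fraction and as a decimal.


μ = E[X] = 8/3, a = 9.
Markov: P[X ≥ 9] ≤ μ/a = (8/3)/9 = 8/27.
Numerically: ≈ 0.2963.
(Since a = 9 > μ = 2.6667, the bound 8/27 is < 1 and informative.)

P[X ≥ 9] ≤ 8/27 ≈ 0.2963.


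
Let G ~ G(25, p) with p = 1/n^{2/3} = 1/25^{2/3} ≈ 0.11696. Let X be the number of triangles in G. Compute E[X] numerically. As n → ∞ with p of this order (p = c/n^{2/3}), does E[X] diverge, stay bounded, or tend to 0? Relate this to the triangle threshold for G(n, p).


Number of potential triangles: C(25, 3) = 2300.
Each occurs with probability p³ ≈ (0.11696)³ ≈ 1.6000000e-03.
By linearity: E[X] = C(25, 3)·p³ ≈ 2300 · 1.6000000e-03 ≈ 3.68000.
Since α = 2/3 < 1, p = c/n^{2/3} ≫ 1/n is above the triangle threshold p ~ 1/n. Asymptotically E[X] ~ (c³/6)·n^{3(1−α)} = (1³/6)·n^{1} → ∞; triangles are abundant w.h.p.

E[X] ≈ 3.68000; in regime p = Θ(1/n^{2/3}) E[X] diverges (above the triangle threshold p ~ 1/n).


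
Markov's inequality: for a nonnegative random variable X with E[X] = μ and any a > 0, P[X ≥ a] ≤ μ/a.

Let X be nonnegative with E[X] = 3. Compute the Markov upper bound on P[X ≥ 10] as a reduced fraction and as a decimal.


μ = E[X] = 3, a = 10.
Markov: P[X ≥ 10] ≤ μ/a = (3)/10 = 3/10.
Numerically: ≈ 0.300000.
(Since a = 10 > μ = 3.000000, the bound 3/10 is < 1 and informative.)

P[X ≥ 10] ≤ 3/10 ≈ 0.300000.


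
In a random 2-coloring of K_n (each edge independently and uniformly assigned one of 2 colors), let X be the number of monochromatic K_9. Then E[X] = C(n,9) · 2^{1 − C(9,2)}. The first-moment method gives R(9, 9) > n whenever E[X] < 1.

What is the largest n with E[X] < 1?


We need C(n, 9) · 2^{1 − 36} < 1, i.e. C(n, 9) < 2^{36 − 1} = 34359738368.
Check values of n near the boundary:
  n = 60: C(60, 9) = 14783142660; 14783142660 < 34359738368? YES
  n = 61: C(61, 9) = 17341763505; 17341763505 < 34359738368? YES
  n = 62: C(62, 9) = 20286591270; 20286591270 < 34359738368? YES
  n = 63: C(63, 9) = 23667689815; 23667689815 < 34359738368? YES
  n = 64: C(64, 9) = 27540584512; 27540584512 < 34359738368? YES
  n = 65: C(65, 9) = 31966749880; 31966749880 < 34359738368? YES
  n = 66: C(66, 9) = 37014131440; 37014131440 < 34359738368? NO
The largest n with C(n, 9) < 34359738368 is n = 65 (where E[X] = 3995843735/4294967296 ≈ 0.930). Hence R(9, 9) > 65, i.e. R(9, 9) ≥ 66.

Largest n = 65; hence R(9, 9) > 65.


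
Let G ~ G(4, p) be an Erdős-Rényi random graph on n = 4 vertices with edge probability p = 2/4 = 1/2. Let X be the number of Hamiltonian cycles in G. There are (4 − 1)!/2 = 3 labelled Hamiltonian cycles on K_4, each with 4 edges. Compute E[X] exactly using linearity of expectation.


K_4 has (4 − 1)!/2 = 3 labelled Hamiltonian cycles.
For each such Hamiltonian cycle H, let X_H = 1 if all 4 edges of H are present in G. Then P[X_H = 1] = p^{4} = (1/2)^{4} = 1/16.
Summing the indicators: E[X] = Σ_H E[X_H] = 3 · p^{4} = 3 · 1/16 = 3/16.
Numerically: E[X] ≈ 0.1875.

E[X] = 3 · (1/2)^{4} = 3/16 ≈ 0.1875.


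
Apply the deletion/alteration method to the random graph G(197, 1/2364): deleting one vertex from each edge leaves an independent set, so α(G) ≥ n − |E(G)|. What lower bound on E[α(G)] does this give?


E[|E(G)|] = C(197, 2)·p = 19306 · (1/2364) = 49/6.
E[α(G)] ≥ n − E[|E(G)|] = 197 − 49/6 = 1133/6.
Numerically: ≈ 188.833333.
(This is only a lower bound; the true E[α(G)] may be larger.)

E[α(G)] ≥ 1133/6 ≈ 188.833333.


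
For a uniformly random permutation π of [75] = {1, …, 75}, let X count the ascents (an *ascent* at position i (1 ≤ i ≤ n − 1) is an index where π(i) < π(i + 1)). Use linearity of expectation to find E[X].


Write X = Σ X_I over i = 1, …, 74, with X_I the indicator of one ascent.
There are 74 indicators.
For each fixed i, the pair (π(i), π(i+1)) is a uniformly random ordered pair of distinct values from {1, …, 75}; by symmetry P[π(i) < π(i+1)] = 1/2.
By linearity: E[X] = 74 · (1/2) = (75 − 1) · (1/2) = 37 ≈ 37.000.

E[X] = 37 = 37.000.


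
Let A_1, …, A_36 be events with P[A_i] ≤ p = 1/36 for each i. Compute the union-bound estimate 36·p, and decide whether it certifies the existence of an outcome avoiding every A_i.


Union bound: P[∪_{i=1}^{36} A_i] ≤ Σ_i P[A_i] ≤ 36·p = 36·(1/36) = 1.
Numerically: 1 ≈ 1.00000.
Is 1 < 1? NO.
Since the bound 1 is ≥ 1, the union bound is uninformative here; it does NOT by itself certify existence.

36·p = 1 ≈ 1.00000; existence NOT certified by the union bound.


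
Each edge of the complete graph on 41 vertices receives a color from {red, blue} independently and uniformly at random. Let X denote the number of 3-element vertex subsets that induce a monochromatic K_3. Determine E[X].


Let X = Σ_S X_S over the C(41, 3) = 10660 subsets S of size 3, where X_S = 1 if the K_3 on S is monochromatic.
For a fixed S, the K_3 on S has C(3, 2) = 3 edges. P[all 3 edges red] = (1/2)^3, and likewise for blue, so P[monochromatic] = 2·(1/2)^3 = 2^{1 − 3} = 1/4.
By linearity of expectation: E[X] = C(41, 3) · 2^{1 − 3} = 10660 · 1/4 = 2665.
Numerically: E[X] ≈ 2665.00000.

E[X] = C(41,3)·2^(1−C(3,2)) = 2665 ≈ 2665.00000.


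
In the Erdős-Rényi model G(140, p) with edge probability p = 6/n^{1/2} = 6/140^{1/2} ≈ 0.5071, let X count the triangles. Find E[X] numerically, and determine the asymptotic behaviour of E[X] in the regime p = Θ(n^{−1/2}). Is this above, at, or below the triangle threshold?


Number of potential triangles: C(140, 3) = 447580.
Each occurs with probability p³ ≈ (0.5071)³ ≈ 1.303952e-01.
By linearity: E[X] = C(140, 3)·p³ ≈ 447580 · 1.303952e-01 ≈ 58362.2961.
Since α = 1/2 < 1, p = c/n^{1/2} ≫ 1/n is above the triangle threshold p ~ 1/n. Asymptotically E[X] ~ (c³/6)·n^{3(1−α)} = (6³/6)·n^{1.5} → ∞; triangles are abundant w.h.p.

E[X] ≈ 58362.2961; in regime p = Θ(1/n^{1/2}) E[X] diverges (above the triangle threshold p ~ 1/n).


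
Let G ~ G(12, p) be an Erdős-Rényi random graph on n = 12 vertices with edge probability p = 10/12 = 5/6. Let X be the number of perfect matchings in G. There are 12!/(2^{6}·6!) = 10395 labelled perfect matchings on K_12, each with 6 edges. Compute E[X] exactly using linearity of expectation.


K_12 has 12!/(2^{6}·6!) = 10395 labelled perfect matchings.
For each such perfect matching H, let X_H = 1 if all 6 edges of H are present in G. Then P[X_H = 1] = p^{6} = (5/6)^{6} = 15625/46656.
By linearity: E[X] = Σ_H E[X_H] = 10395 · p^{6} = 10395 · 15625/46656 = 6015625/1728.
Numerically: E[X] ≈ 3.48e+03.

E[X] = 10395 · (5/6)^{6} = 6015625/1728 ≈ 3.48e+03.


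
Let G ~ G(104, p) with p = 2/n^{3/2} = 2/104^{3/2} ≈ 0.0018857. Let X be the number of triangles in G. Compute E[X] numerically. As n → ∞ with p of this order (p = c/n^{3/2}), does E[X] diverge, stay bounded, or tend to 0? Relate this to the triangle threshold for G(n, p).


Number of potential triangles: C(104, 3) = 182104.
Each occurs with probability p³ ≈ (0.0018857)³ ≈ 6.7056358e-09.
By linearity: E[X] = C(104, 3)·p³ ≈ 182104 · 6.7056358e-09 ≈ 0.00122.
Since α = 3/2 > 1, p = c/n^{3/2} = o(1/n) is below the triangle threshold p ~ 1/n. Asymptotically E[X] ~ (c³/6)·n^{3(1−α)} = (2³/6)·n^{-1.5} → 0, so by Markov's inequality G has no triangles w.h.p.

E[X] ≈ 0.00122; in regime p = Θ(1/n^{3/2}) E[X] tends to 0 (below the triangle threshold p ~ 1/n).


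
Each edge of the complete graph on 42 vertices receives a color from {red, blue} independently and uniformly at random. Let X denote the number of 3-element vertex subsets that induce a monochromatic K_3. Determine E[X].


Let X = Σ_S X_S over the C(42, 3) = 11480 subsets S of size 3, where X_S = 1 if the K_3 on S is monochromatic.
For a fixed S, the K_3 on S has C(3, 2) = 3 edges. P[all 3 edges red] = (1/2)^3, and likewise for blue, so P[monochromatic] = 2·(1/2)^3 = 2^{1 − 3} = 1/4.
By linearity of expectation: E[X] = C(42, 3) · 2^{1 − 3} = 11480 · 1/4 = 2870.
Numerically: E[X] ≈ 2870.000.

E[X] = C(42,3)·2^(1−C(3,2)) = 2870 ≈ 2870.000.


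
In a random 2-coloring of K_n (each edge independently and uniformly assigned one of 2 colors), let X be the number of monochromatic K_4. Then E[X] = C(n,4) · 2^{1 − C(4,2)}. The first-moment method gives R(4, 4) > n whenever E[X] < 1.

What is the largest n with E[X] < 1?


We need C(n, 4) · 2^{1 − 6} < 1, i.e. C(n, 4) < 2^{6 − 1} = 32.
Check values of n near the boundary:
  n = 4: C(4, 4) = 1; 1 < 32? YES
  n = 5: C(5, 4) = 5; 5 < 32? YES
  n = 6: C(6, 4) = 15; 15 < 32? YES
  n = 7: C(7, 4) = 35; 35 < 32? NO
  n = 8: C(8, 4) = 70; 70 < 32? NO
  n = 9: C(9, 4) = 126; 126 < 32? NO
The largest n with C(n, 4) < 32 is n = 6 (where E[X] = 15/32 ≈ 0.469). Hence R(4, 4) > 6, i.e. R(4, 4) ≥ 7.

Largest n = 6; hence R(4, 4) > 6.


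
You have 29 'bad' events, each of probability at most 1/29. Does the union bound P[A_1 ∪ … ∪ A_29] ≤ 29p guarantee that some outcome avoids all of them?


Union bound: P[∪_{i=1}^{29} A_i] ≤ Σ_i P[A_i] ≤ 29·p = 29·(1/29) = 1.
Numerically: 1 ≈ 1.00000.
Is 1 < 1? NO.
Since the bound 1 is ≥ 1, the union bound is uninformative here; it does NOT by itself certify existence.

29·p = 1 ≈ 1.00000; existence NOT certified by the union bound.


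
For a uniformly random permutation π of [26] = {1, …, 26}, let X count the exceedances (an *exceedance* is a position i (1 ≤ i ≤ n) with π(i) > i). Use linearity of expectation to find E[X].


Write X = Σ_{i=1}^{26} X_i, where X_i = 1_{π(i) > i}.
For each fixed i, π(i) is uniform over {1, …, 26} (marginal of a uniform permutation), so P[π(i) > i] = (n − i)/n. Summing: Σ_{i=1}^{26} (n − i)/n = (0 + 1 + … + 25)/26 = 26(26 − 1)/(2·26) = (26 − 1)/2.
Hence E[X] = Σ_{i=1}^{26} (26 − i)/26 = 25/2 ≈ 12.500.

E[X] = 25/2 = 12.500.


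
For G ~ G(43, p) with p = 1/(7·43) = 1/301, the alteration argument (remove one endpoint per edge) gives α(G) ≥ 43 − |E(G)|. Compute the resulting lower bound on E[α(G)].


E[|E(G)|] = C(43, 2)·p = 903 · (1/301) = 3.
E[α(G)] ≥ n − E[|E(G)|] = 43 − 3 = 40.
Numerically: ≈ 40.000.
(This is only a lower bound; the true E[α(G)] may be larger.)

E[α(G)] ≥ 40 ≈ 40.000.


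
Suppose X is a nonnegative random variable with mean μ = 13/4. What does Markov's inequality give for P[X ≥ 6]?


μ = E[X] = 13/4, a = 6.
Markov: P[X ≥ 6] ≤ μ/a = (13/4)/6 = 13/24.
Numerically: ≈ 0.542.
(Since a = 6 > μ = 3.250, the bound 13/24 is < 1 and informative.)

P[X ≥ 6] ≤ 13/24 ≈ 0.542.


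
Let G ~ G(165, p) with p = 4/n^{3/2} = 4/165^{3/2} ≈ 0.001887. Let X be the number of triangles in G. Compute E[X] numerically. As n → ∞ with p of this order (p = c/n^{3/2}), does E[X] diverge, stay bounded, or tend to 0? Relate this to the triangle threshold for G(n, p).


Number of potential triangles: C(165, 3) = 735130.
Each occurs with probability p³ ≈ (0.001887)³ ≈ 6.722058e-09.
By linearity: E[X] = C(165, 3)·p³ ≈ 735130 · 6.722058e-09 ≈ 0.0049.
Since α = 3/2 > 1, p = c/n^{3/2} = o(1/n) is below the triangle threshold p ~ 1/n. Asymptotically E[X] ~ (c³/6)·n^{3(1−α)} = (4³/6)·n^{-1.5} → 0, so by Markov's inequality G has no triangles w.h.p.

E[X] ≈ 0.0049; in regime p = Θ(1/n^{3/2}) E[X] tends to 0 (below the triangle threshold p ~ 1/n).


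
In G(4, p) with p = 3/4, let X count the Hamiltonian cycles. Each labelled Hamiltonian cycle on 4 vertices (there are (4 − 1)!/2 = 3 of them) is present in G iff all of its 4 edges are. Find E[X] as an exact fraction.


K_4 has (4 − 1)!/2 = 3 labelled Hamiltonian cycles.
For each such Hamiltonian cycle H, let X_H = 1 if all 4 edges of H are present in G. Then P[X_H = 1] = p^{4} = (3/4)^{4} = 81/256.
By linearity: E[X] = Σ_H E[X_H] = 3 · p^{4} = 3 · 81/256 = 243/256.
Numerically: E[X] ≈ 0.949219.

E[X] = 3 · (3/4)^{4} = 243/256 ≈ 0.949219.


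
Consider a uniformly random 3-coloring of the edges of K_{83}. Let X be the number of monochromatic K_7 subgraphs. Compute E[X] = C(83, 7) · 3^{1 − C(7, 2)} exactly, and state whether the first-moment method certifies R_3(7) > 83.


E[X] = C(83, 7) · 3^{1 − 21} = 4151918628 · 3^{−20} = 4151918628/3486784401.
As a reduced fraction: E[X] = 153774764/129140163 ≈ 1.190759.
Is E[X] < 1? NO.
Since E[X] ≥ 1, the first-moment bound is inconclusive at n = 83; it does NOT by itself certify R_3(7) > 83.

E[X] = 153774764/129140163 ≈ 1.190759; E[X] ≥ 1; first-moment method inconclusive here.


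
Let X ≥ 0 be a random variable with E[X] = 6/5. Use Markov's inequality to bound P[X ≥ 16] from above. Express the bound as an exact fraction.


μ = E[X] = 6/5, a = 16.
Markov: P[X ≥ 16] ≤ μ/a = (6/5)/16 = 3/40.
Numerically: ≈ 0.075000.
(Since a = 16 > μ = 1.200000, the bound 3/40 is < 1 and informative.)

P[X ≥ 16] ≤ 3/40 ≈ 0.075000.


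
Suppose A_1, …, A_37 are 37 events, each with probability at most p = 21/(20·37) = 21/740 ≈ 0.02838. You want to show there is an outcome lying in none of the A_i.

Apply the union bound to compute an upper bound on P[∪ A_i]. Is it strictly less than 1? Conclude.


Union bound: P[∪_{i=1}^{37} A_i] ≤ Σ_i P[A_i] ≤ 37·p = 37·(21/740) = 21/20.
Numerically: 21/20 ≈ 1.05000.
Is 21/20 < 1? NO.
Since the bound 21/20 is ≥ 1, the union bound is uninformative here; it does NOT by itself certify existence.

37·p = 21/20 ≈ 1.05000; existence NOT certified by the union bound.


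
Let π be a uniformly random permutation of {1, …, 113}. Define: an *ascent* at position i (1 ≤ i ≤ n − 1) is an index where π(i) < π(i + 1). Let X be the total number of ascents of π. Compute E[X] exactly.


Write X = Σ X_I over i = 1, …, 112, with X_I the indicator of one ascent.
There are 112 indicators.
For each fixed i, the pair (π(i), π(i+1)) is a uniformly random ordered pair of distinct values from {1, …, 113}; by symmetry P[π(i) < π(i+1)] = 1/2.
By linearity: E[X] = 112 · (1/2) = (113 − 1) · (1/2) = 56 ≈ 56.000000.

E[X] = 56 = 56.000000.


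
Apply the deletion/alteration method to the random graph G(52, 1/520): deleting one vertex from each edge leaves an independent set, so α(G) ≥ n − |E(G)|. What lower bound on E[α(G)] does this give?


E[|E(G)|] = C(52, 2)·p = 1326 · (1/520) = 51/20.
E[α(G)] ≥ n − E[|E(G)|] = 52 − 51/20 = 989/20.
Numerically: ≈ 49.45000.
(This is only a lower bound; the true E[α(G)] may be larger.)

E[α(G)] ≥ 989/20 ≈ 49.45000.


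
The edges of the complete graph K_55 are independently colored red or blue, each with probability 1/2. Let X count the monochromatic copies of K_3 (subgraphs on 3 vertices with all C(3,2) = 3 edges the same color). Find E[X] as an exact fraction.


Let X = Σ_S X_S over the C(55, 3) = 26235 subsets S of size 3, where X_S = 1 if the K_3 on S is monochromatic.
For a fixed S, the K_3 on S has C(3, 2) = 3 edges. P[all 3 edges red] = (1/2)^3, and likewise for blue, so P[monochromatic] = 2·(1/2)^3 = 2^{1 − 3} = 1/4.
Summing: E[X] = C(55, 3) · 2^{1 − 3} = 26235 · 1/4 = 26235/4.
Numerically: E[X] ≈ 6558.750000.

E[X] = C(55,3)·2^(1−C(3,2)) = 26235/4 ≈ 6558.750000.


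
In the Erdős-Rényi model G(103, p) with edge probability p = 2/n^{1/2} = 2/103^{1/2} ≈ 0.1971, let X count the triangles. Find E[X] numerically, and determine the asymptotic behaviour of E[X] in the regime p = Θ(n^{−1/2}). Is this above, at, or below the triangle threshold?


Number of potential triangles: C(103, 3) = 176851.
Each occurs with probability p³ ≈ (0.1971)³ ≈ 7.653043e-03.
By linearity: E[X] = C(103, 3)·p³ ≈ 176851 · 7.653043e-03 ≈ 1353.4483.
Since α = 1/2 < 1, p = c/n^{1/2} ≫ 1/n is above the triangle threshold p ~ 1/n. Asymptotically E[X] ~ (c³/6)·n^{3(1−α)} = (2³/6)·n^{1.5} → ∞; triangles are abundant w.h.p.

E[X] ≈ 1353.4483; in regime p = Θ(1/n^{1/2}) E[X] diverges (above the triangle threshold p ~ 1/n).


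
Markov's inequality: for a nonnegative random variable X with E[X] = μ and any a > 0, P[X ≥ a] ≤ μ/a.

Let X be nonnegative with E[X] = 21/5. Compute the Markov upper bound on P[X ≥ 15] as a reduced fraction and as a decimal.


μ = E[X] = 21/5, a = 15.
Markov: P[X ≥ 15] ≤ μ/a = (21/5)/15 = 7/25.
Numerically: ≈ 0.280.
(Since a = 15 > μ = 4.200, the bound 7/25 is < 1 and informative.)

P[X ≥ 15] ≤ 7/25 ≈ 0.280.


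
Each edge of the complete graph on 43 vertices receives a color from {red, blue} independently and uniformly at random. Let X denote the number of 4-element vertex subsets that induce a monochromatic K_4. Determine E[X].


Let X = Σ_S X_S over the C(43, 4) = 123410 subsets S of size 4, where X_S = 1 if the K_4 on S is monochromatic.
For a fixed S, the K_4 on S has C(4, 2) = 6 edges. P[all 6 edges red] = (1/2)^6, and likewise for blue, so P[monochromatic] = 2·(1/2)^6 = 2^{1 − 6} = 1/32.
Summing: E[X] = C(43, 4) · 2^{1 − 6} = 123410 · 1/32 = 61705/16.
Numerically: E[X] ≈ 3856.562.

E[X] = C(43,4)·2^(1−C(4,2)) = 61705/16 ≈ 3856.562.


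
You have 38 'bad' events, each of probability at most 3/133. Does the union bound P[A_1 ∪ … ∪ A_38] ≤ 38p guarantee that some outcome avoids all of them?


Union bound: P[∪_{i=1}^{38} A_i] ≤ Σ_i P[A_i] ≤ 38·p = 38·(3/133) = 6/7.
Numerically: 6/7 ≈ 0.857143.
Is 6/7 < 1? YES.
Since P[∪ A_i] ≤ 6/7 < 1, the complement has P[∩ A_i^c] ≥ 1 − 6/7 = 1/7 > 0, so some outcome avoids every A_i.

38·p = 6/7 ≈ 0.857143; existence CERTIFIED by the union bound.


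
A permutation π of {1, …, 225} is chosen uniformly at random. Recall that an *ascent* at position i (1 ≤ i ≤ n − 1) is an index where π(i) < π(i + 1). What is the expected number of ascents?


Write X = Σ X_I over i = 1, …, 224, with X_I the indicator of one ascent.
There are 224 indicators.
For each fixed i, the pair (π(i), π(i+1)) is a uniformly random ordered pair of distinct values from {1, …, 225}; by symmetry P[π(i) < π(i+1)] = 1/2.
By linearity: E[X] = 224 · (1/2) = (225 − 1) · (1/2) = 112 ≈ 112.00000.

E[X] = 112 = 112.00000.


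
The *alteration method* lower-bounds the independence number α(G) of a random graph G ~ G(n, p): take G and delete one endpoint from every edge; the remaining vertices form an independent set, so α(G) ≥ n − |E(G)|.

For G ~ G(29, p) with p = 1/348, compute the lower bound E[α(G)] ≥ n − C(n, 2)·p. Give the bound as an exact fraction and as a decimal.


E[|E(G)|] = C(29, 2)·p = 406 · (1/348) = 7/6.
E[α(G)] ≥ n − E[|E(G)|] = 29 − 7/6 = 167/6.
Numerically: ≈ 27.8333.
(This is only a lower bound; the true E[α(G)] may be larger.)

E[α(G)] ≥ 167/6 ≈ 27.8333.


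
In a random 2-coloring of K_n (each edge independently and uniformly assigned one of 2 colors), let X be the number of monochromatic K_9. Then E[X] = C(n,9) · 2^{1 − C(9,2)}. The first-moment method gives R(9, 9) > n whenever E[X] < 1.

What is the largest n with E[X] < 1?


We need C(n, 9) · 2^{1 − 36} < 1, i.e. C(n, 9) < 2^{36 − 1} = 34359738368.
Check values of n near the boundary:
  n = 60: C(60, 9) = 14783142660; 14783142660 < 34359738368? YES
  n = 61: C(61, 9) = 17341763505; 17341763505 < 34359738368? YES
  n = 62: C(62, 9) = 20286591270; 20286591270 < 34359738368? YES
  n = 63: C(63, 9) = 23667689815; 23667689815 < 34359738368? YES
  n = 64: C(64, 9) = 27540584512; 27540584512 < 34359738368? YES
  n = 65: C(65, 9) = 31966749880; 31966749880 < 34359738368? YES
  n = 66: C(66, 9) = 37014131440; 37014131440 < 34359738368? NO
  n = 67: C(67, 9) = 42757703560; 42757703560 < 34359738368? NO
The largest n with C(n, 9) < 34359738368 is n = 65 (where E[X] = 3995843735/4294967296 ≈ 0.930). Hence R(9, 9) > 65, i.e. R(9, 9) ≥ 66.

Largest n = 65; hence R(9, 9) > 65.


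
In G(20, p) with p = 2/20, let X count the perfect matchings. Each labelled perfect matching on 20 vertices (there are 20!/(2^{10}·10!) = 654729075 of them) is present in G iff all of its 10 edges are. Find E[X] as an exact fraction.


K_20 has 20!/(2^{10}·10!) = 654729075 labelled perfect matchings.
For each such perfect matching H, let X_H = 1 if all 10 edges of H are present in G. Then P[X_H = 1] = p^{10} = (1/10)^{10} = 1/10000000000.
Summing the indicators: E[X] = Σ_H E[X_H] = 654729075 · p^{10} = 654729075 · 1/10000000000 = 26189163/400000000.
Numerically: E[X] ≈ 0.0655.

E[X] = 654729075 · (1/10)^{10} = 26189163/400000000 ≈ 0.0655.


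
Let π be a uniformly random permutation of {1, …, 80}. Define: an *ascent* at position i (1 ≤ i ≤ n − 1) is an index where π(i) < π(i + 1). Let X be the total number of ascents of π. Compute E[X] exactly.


Write X = Σ X_I over i = 1, …, 79, with X_I the indicator of one ascent.
There are 79 indicators.
For each fixed i, the pair (π(i), π(i+1)) is a uniformly random ordered pair of distinct values from {1, …, 80}; by symmetry P[π(i) < π(i+1)] = 1/2.
By linearity: E[X] = 79 · (1/2) = (80 − 1) · (1/2) = 79/2 ≈ 39.5000.

E[X] = 79/2 = 39.5000.


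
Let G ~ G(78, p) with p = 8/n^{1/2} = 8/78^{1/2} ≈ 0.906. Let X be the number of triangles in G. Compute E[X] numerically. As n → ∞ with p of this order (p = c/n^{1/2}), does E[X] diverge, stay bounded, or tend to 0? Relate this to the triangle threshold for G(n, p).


Number of potential triangles: C(78, 3) = 76076.
Each occurs with probability p³ ≈ (0.906)³ ≈ 7.43238e-01.
By linearity: E[X] = C(78, 3)·p³ ≈ 76076 · 7.43238e-01 ≈ 56542.594.
Since α = 1/2 < 1, p = c/n^{1/2} ≫ 1/n is above the triangle threshold p ~ 1/n. Asymptotically E[X] ~ (c³/6)·n^{3(1−α)} = (8³/6)·n^{1.5} → ∞; triangles are abundant w.h.p.

E[X] ≈ 56542.594; in regime p = Θ(1/n^{1/2}) E[X] diverges (above the triangle threshold p ~ 1/n).


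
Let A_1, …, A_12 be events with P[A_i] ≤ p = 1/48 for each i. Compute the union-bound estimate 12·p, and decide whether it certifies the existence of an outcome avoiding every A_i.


Union bound: P[∪_{i=1}^{12} A_i] ≤ Σ_i P[A_i] ≤ 12·p = 12·(1/48) = 1/4.
Numerically: 1/4 ≈ 0.2500.
Is 1/4 < 1? YES.
Since P[∪ A_i] ≤ 1/4 < 1, the complement has P[∩ A_i^c] ≥ 1 − 1/4 = 3/4 > 0, so some outcome avoids every A_i.

12·p = 1/4 ≈ 0.2500; existence CERTIFIED by the union bound.


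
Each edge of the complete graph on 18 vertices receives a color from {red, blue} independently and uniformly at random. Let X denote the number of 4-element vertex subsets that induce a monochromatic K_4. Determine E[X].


Let X = Σ_S X_S over the C(18, 4) = 3060 subsets S of size 4, where X_S = 1 if the K_4 on S is monochromatic.
For a fixed S, the K_4 on S has C(4, 2) = 6 edges. P[all 6 edges red] = (1/2)^6, and likewise for blue, so P[monochromatic] = 2·(1/2)^6 = 2^{1 − 6} = 1/32.
Summing: E[X] = C(18, 4) · 2^{1 − 6} = 3060 · 1/32 = 765/8.
Numerically: E[X] ≈ 95.62500.

E[X] = C(18,4)·2^(1−C(4,2)) = 765/8 ≈ 95.62500.


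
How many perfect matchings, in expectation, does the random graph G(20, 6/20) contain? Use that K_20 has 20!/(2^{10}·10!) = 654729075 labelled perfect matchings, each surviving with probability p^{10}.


K_20 has 20!/(2^{10}·10!) = 654729075 labelled perfect matchings.
For each such perfect matching H, let X_H = 1 if all 10 edges of H are present in G. Then P[X_H = 1] = p^{10} = (3/10)^{10} = 59049/10000000000.
By linearity: E[X] = Σ_H E[X_H] = 654729075 · p^{10} = 654729075 · 59049/10000000000 = 1546443885987/400000000.
Numerically: E[X] ≈ 3866.11.

E[X] = 654729075 · (3/10)^{10} = 1546443885987/400000000 ≈ 3866.11.


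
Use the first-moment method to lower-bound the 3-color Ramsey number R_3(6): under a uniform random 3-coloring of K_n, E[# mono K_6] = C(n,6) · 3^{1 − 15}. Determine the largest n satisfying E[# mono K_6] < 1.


We need C(n, 6) · 3^{1 − 15} < 1, i.e. C(n, 6) < 3^{15 − 1} = 4782969.
Check values of n near the boundary:
  n = 35: C(35, 6) = 1623160; 1623160 < 4782969? YES
  n = 36: C(36, 6) = 1947792; 1947792 < 4782969? YES
  n = 37: C(37, 6) = 2324784; 2324784 < 4782969? YES
  n = 38: C(38, 6) = 2760681; 2760681 < 4782969? YES
  n = 39: C(39, 6) = 3262623; 3262623 < 4782969? YES
  n = 40: C(40, 6) = 3838380; 3838380 < 4782969? YES
  n = 41: C(41, 6) = 4496388; 4496388 < 4782969? YES
  n = 42: C(42, 6) = 5245786; 5245786 < 4782969? NO
  n = 43: C(43, 6) = 6096454; 6096454 < 4782969? NO
The largest n with C(n, 6) < 4782969 is n = 41 (where E[X] = 1498796/1594323 ≈ 0.9400830). Hence R_3(6) > 41, i.e. R_3(6) ≥ 42.

Largest n = 41; hence R_3(6) > 41.


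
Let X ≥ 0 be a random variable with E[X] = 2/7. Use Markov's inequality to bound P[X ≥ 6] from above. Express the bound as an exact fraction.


μ = E[X] = 2/7, a = 6.
Markov: P[X ≥ 6] ≤ μ/a = (2/7)/6 = 1/21.
Numerically: ≈ 0.048.
(Since a = 6 > μ = 0.286, the bound 1/21 is < 1 and informative.)

P[X ≥ 6] ≤ 1/21 ≈ 0.048.


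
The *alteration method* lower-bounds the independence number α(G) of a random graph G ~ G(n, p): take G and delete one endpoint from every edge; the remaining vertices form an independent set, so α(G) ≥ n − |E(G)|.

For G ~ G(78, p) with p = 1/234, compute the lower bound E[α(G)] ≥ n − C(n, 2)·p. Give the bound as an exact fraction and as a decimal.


E[|E(G)|] = C(78, 2)·p = 3003 · (1/234) = 77/6.
E[α(G)] ≥ n − E[|E(G)|] = 78 − 77/6 = 391/6.
Numerically: ≈ 65.167.
(This is only a lower bound; the true E[α(G)] may be larger.)

E[α(G)] ≥ 391/6 ≈ 65.167.


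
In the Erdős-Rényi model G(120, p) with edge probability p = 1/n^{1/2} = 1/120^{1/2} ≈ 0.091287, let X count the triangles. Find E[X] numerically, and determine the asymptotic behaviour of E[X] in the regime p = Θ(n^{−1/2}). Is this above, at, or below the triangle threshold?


Number of potential triangles: C(120, 3) = 280840.
Each occurs with probability p³ ≈ (0.091287)³ ≈ 7.6072577e-04.
By linearity: E[X] = C(120, 3)·p³ ≈ 280840 · 7.6072577e-04 ≈ 213.64223.
Since α = 1/2 < 1, p = c/n^{1/2} ≫ 1/n is above the triangle threshold p ~ 1/n. Asymptotically E[X] ~ (c³/6)·n^{3(1−α)} = (1³/6)·n^{1.5} → ∞; triangles are abundant w.h.p.

E[X] ≈ 213.64223; in regime p = Θ(1/n^{1/2}) E[X] diverges (above the triangle threshold p ~ 1/n).


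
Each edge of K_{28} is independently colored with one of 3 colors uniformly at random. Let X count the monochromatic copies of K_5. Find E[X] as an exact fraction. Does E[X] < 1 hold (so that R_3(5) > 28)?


E[X] = C(28, 5) · 3^{1 − 10} = 98280 · 3^{−9} = 98280/19683.
As a reduced fraction: E[X] = 3640/729 ≈ 4.993.
Is E[X] < 1? NO.
Since E[X] ≥ 1, the first-moment bound is inconclusive at n = 28; it does NOT by itself certify R_3(5) > 28.

E[X] = 3640/729 ≈ 4.993; E[X] ≥ 1; first-moment method inconclusive here.


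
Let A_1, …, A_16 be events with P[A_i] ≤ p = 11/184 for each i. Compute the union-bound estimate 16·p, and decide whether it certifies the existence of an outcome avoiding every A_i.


Union bound: P[∪_{i=1}^{16} A_i] ≤ Σ_i P[A_i] ≤ 16·p = 16·(11/184) = 22/23.
Numerically: 22/23 ≈ 0.95652.
Is 22/23 < 1? YES.
Since P[∪ A_i] ≤ 22/23 < 1, the complement has P[∩ A_i^c] ≥ 1 − 22/23 = 1/23 > 0, so some outcome avoids every A_i.

16·p = 22/23 ≈ 0.95652; existence CERTIFIED by the union bound.


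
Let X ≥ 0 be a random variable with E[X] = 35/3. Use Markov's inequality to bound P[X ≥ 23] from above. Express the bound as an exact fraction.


μ = E[X] = 35/3, a = 23.
Markov: P[X ≥ 23] ≤ μ/a = (35/3)/23 = 35/69.
Numerically: ≈ 0.507246.
(Since a = 23 > μ = 11.666667, the bound 35/69 is < 1 and informative.)

P[X ≥ 23] ≤ 35/69 ≈ 0.507246.


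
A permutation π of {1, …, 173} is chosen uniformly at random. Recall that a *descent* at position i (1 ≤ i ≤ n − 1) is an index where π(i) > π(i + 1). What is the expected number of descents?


Write X = Σ X_I over i = 1, …, 172, with X_I the indicator of one descent.
There are 172 indicators.
For each fixed i, the pair (π(i), π(i+1)) is a uniformly random ordered pair of distinct values from {1, …, 173}; by symmetry P[π(i) > π(i+1)] = 1/2.
By linearity: E[X] = 172 · (1/2) = (173 − 1) · (1/2) = 86 ≈ 86.0000.

E[X] = 86 = 86.0000.


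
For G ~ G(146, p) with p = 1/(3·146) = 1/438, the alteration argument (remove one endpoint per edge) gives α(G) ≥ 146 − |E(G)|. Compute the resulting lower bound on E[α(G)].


E[|E(G)|] = C(146, 2)·p = 10585 · (1/438) = 145/6.
E[α(G)] ≥ n − E[|E(G)|] = 146 − 145/6 = 731/6.
Numerically: ≈ 121.833.
(This is only a lower bound; the true E[α(G)] may be larger.)

E[α(G)] ≥ 731/6 ≈ 121.833.


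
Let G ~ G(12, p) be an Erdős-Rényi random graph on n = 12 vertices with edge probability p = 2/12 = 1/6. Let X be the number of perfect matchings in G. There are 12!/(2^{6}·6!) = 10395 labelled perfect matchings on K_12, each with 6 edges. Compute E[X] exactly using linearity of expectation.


K_12 has 12!/(2^{6}·6!) = 10395 labelled perfect matchings.
For each such perfect matching H, let X_H = 1 if all 6 edges of H are present in G. Then P[X_H = 1] = p^{6} = (1/6)^{6} = 1/46656.
By linearity: E[X] = Σ_H E[X_H] = 10395 · p^{6} = 10395 · 1/46656 = 385/1728.
Numerically: E[X] ≈ 0.2228.

E[X] = 10395 · (1/6)^{6} = 385/1728 ≈ 0.2228.


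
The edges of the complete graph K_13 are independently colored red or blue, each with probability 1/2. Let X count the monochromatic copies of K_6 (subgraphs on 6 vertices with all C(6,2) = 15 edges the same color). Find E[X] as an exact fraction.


Let X = Σ_S X_S over the C(13, 6) = 1716 subsets S of size 6, where X_S = 1 if the K_6 on S is monochromatic.
For a fixed S, the K_6 on S has C(6, 2) = 15 edges. P[all 15 edges red] = (1/2)^15, and likewise for blue, so P[monochromatic] = 2·(1/2)^15 = 2^{1 − 15} = 1/16384.
Summing: E[X] = C(13, 6) · 2^{1 − 15} = 1716 · 1/16384 = 429/4096.
Numerically: E[X] ≈ 0.104736.

E[X] = C(13,6)·2^(1−C(6,2)) = 429/4096 ≈ 0.104736.
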